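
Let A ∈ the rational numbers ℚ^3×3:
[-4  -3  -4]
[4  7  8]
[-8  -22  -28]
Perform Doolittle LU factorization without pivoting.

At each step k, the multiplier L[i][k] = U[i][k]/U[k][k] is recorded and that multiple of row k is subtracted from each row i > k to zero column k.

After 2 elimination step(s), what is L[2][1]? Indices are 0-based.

L[2][1] = -4

k=0: U[0][0]=-4
  eliminate (1,0): mult=-1, new row 1: (0, 4, 4); set L[1][0]=-1
  eliminate (2,0): mult=2, new row 2: (0, -16, -20); set L[2][0]=2
k=1: U[1][1]=4
  eliminate (2,1): mult=-4, new row 2: (0, 0, -4); set L[2][1]=-4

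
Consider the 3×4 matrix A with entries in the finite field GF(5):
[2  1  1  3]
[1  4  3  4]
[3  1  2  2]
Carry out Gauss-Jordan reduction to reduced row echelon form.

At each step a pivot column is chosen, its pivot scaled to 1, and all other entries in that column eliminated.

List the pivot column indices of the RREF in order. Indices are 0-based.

pivot columns: 0, 1, 2

pivot(0,0)=2: scale R0 → (1, 3, 3, 4)
  clear (1,0): R1 −= (1)R0 → (0, 1, 0, 0)
  clear (2,0): R2 −= (3)R0 → (0, 2, 3, 0)
pivot(1,1)=1: scale R1 → (0, 1, 0, 0)
  clear (0,1): R0 −= (3)R1 → (1, 0, 3, 4)
  clear (2,1): R2 −= (2)R1 → (0, 0, 3, 0)
pivot(2,2)=3: scale R2 → (0, 0, 1, 0)
  clear (0,2): R0 −= (3)R2 → (1, 0, 0, 4)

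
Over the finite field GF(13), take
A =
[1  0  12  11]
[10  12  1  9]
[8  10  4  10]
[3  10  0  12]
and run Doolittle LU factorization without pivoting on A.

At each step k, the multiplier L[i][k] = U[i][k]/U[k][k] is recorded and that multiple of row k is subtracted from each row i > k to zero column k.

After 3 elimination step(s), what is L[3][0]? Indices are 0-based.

[col 0] pivot 1
  R1 -= 10*R0 → (0, 12, 11, 3)  (L[1][0] := 10)
  R2 -= 8*R0 → (0, 10, 12, 0)  (L[2][0] := 8)
  R3 -= 3*R0 → (0, 10, 3, 5)  (L[3][0] := 3)
[col 1] pivot 12
  R2 -= 3*R1 → (0, 0, 5, 4)  (L[2][1] := 3)
  R3 -= 3*R1 → (0, 0, 9, 9)  (L[3][1] := 3)
[col 2] pivot 5
  R3 -= 7*R2 → (0, 0, 0, 7)  (L[3][2] := 7)

L[3][0] = 3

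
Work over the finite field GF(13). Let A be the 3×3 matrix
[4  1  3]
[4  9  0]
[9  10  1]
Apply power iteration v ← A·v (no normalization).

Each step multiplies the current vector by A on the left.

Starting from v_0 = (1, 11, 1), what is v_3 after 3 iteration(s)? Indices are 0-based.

v_0 = (1, 11, 1).
v_1 = A·v_0 = (5, 12, 3).
v_2 = A·v_1 = (2, 11, 12).
v_3 = A·v_2 = (3, 3, 10).

v_3 = (3, 3, 10)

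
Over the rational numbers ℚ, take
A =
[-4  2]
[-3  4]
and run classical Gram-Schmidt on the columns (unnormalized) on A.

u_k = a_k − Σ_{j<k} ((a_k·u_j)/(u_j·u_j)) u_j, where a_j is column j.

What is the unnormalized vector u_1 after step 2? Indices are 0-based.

u_1 = (-6/5, 8/5)

Step 1: u_0 = a_0 = (-4, -3).
Step 2: u_1 = a_1 − (-4/5)·u_0 = (-6/5, 8/5).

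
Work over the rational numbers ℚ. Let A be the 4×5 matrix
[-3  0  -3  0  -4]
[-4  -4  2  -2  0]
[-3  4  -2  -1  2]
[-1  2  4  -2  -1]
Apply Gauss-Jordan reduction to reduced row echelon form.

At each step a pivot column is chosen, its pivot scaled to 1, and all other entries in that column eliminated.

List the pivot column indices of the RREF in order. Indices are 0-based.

pivot columns: 0, 1, 2, 3

pivot(0,0)=-3: scale R0 → (1, 0, 1, 0, 4/3)
  clear (1,0): R1 −= (-4)R0 → (0, -4, 6, -2, 16/3)
  clear (2,0): R2 −= (-3)R0 → (0, 4, 1, -1, 6)
  clear (3,0): R3 −= (-1)R0 → (0, 2, 5, -2, 1/3)
pivot(1,1)=-4: scale R1 → (0, 1, -3/2, 1/2, -4/3)
  clear (2,1): R2 −= (4)R1 → (0, 0, 7, -3, 34/3)
  clear (3,1): R3 −= (2)R1 → (0, 0, 8, -3, 3)
pivot(2,2)=7: scale R2 → (0, 0, 1, -3/7, 34/21)
  clear (0,2): R0 −= (1)R2 → (1, 0, 0, 3/7, -2/7)
  clear (1,2): R1 −= (-3/2)R2 → (0, 1, 0, -1/7, 23/21)
  clear (3,2): R3 −= (8)R2 → (0, 0, 0, 3/7, -209/21)
pivot(3,3)=3/7: scale R3 → (0, 0, 0, 1, -209/9)
  clear (0,3): R0 −= (3/7)R3 → (1, 0, 0, 0, 29/3)
  clear (1,3): R1 −= (-1/7)R3 → (0, 1, 0, 0, -20/9)
  clear (2,3): R2 −= (-3/7)R3 → (0, 0, 1, 0, -25/3)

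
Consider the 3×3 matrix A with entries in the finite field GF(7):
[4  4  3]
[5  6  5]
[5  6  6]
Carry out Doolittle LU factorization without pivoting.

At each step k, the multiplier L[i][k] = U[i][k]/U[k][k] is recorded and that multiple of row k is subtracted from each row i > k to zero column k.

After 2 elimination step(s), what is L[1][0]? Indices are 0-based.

L[1][0] = 3

[col 0] pivot 4
  R1 -= 3*R0 → (0, 1, 3)  (L[1][0] := 3)
  R2 -= 3*R0 → (0, 1, 4)  (L[2][0] := 3)
[col 1] pivot 1
  R2 -= 1*R1 → (0, 0, 1)  (L[2][1] := 1)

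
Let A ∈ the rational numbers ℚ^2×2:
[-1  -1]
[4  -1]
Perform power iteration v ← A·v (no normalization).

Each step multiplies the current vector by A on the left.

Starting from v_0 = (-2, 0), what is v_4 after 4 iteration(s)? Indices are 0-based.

v_0 = (-2, 0).
v_1 = A·v_0 = (2, -8).
v_2 = A·v_1 = (6, 16).
v_3 = A·v_2 = (-22, 8).
v_4 = A·v_3 = (14, -96).

v_4 = (14, -96)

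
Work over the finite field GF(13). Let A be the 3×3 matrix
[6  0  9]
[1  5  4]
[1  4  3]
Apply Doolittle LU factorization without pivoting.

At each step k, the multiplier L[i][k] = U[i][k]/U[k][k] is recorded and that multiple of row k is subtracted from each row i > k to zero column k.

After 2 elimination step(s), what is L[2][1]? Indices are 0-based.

Step 1: pivot at (0,0) is 6.
  row1 ← row1 − (11)·row0  ⇒  L[1][0]=11, U row1=(0, 5, 9)
  row2 ← row2 − (11)·row0  ⇒  L[2][0]=11, U row2=(0, 4, 8)
Step 2: pivot at (1,1) is 5.
  row2 ← row2 − (6)·row1  ⇒  L[2][1]=6, U row2=(0, 0, 6)

L[2][1] = 6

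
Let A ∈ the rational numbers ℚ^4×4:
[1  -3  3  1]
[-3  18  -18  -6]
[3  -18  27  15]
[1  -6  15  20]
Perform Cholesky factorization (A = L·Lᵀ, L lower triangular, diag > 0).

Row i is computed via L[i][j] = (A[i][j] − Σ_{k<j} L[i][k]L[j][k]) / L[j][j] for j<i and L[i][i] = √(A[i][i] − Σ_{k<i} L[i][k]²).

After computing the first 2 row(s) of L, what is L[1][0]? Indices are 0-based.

L[1][0] = -3

Step 1: L[0][0] = √(1) = 1.
  L[1][0] = (-3) / L[0][0] = -3.
Step 2: L[1][1] = √(9) = 3.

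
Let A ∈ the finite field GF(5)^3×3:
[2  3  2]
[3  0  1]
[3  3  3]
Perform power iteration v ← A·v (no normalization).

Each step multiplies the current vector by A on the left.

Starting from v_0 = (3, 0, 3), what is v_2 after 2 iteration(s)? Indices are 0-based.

v_0 = (3, 0, 3).
v_1 = A·v_0 = (2, 2, 3).
v_2 = A·v_1 = (1, 4, 1).

v_2 = (1, 4, 1)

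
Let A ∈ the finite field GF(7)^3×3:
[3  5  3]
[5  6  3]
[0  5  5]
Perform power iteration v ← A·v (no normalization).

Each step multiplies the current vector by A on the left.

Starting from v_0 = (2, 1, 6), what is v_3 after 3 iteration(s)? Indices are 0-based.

v_3 = (2, 4, 5)

v_0 = (2, 1, 6).
v_1 = A·v_0 = (1, 6, 0).
v_2 = A·v_1 = (5, 6, 2).
v_3 = A·v_2 = (2, 4, 5).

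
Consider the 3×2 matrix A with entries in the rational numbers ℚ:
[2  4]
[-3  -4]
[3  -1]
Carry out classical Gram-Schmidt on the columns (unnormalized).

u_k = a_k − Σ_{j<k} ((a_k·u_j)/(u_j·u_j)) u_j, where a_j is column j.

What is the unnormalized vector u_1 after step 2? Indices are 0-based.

Step 1: u_0 = a_0 = (2, -3, 3).
Step 2: u_1 = a_1 − (17/22)·u_0 = (27/11, -37/22, -73/22).

u_1 = (27/11, -37/22, -73/22)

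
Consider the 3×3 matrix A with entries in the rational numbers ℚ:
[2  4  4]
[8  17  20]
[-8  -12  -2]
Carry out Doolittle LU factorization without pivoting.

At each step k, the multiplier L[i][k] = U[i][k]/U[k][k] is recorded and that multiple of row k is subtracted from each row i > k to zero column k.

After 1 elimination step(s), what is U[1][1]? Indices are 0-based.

U[1][1] = 1

[col 0] pivot 2
  R1 -= 4*R0 → (0, 1, 4)  (L[1][0] := 4)
  R2 -= -4*R0 → (0, 4, 14)  (L[2][0] := -4)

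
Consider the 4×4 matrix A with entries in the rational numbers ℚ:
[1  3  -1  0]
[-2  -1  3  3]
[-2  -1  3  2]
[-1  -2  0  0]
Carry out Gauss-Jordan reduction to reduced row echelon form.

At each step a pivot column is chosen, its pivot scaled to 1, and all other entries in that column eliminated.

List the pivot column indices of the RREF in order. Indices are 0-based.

pivot columns: 0, 1, 2, 3

[1] R0 /= 1  ⇒  (1, 3, -1, 0)
     R1 -= -2·R0  ⇒  (0, 5, 1, 3)
     R2 -= -2·R0  ⇒  (0, 5, 1, 2)
     R3 -= -1·R0  ⇒  (0, 1, -1, 0)
[2] R1 /= 5  ⇒  (0, 1, 1/5, 3/5)
     R0 -= 3·R1  ⇒  (1, 0, -8/5, -9/5)
     R2 -= 5·R1  ⇒  (0, 0, 0, -1)
     R3 -= 1·R1  ⇒  (0, 0, -6/5, -3/5)
[3] R2 <-> R3
[3] R2 /= -6/5  ⇒  (0, 0, 1, 1/2)
     R0 -= -8/5·R2  ⇒  (1, 0, 0, -1)
     R1 -= 1/5·R2  ⇒  (0, 1, 0, 1/2)
[4] R3 /= -1  ⇒  (0, 0, 0, 1)
     R0 -= -1·R3  ⇒  (1, 0, 0, 0)
     R1 -= 1/2·R3  ⇒  (0, 1, 0, 0)
     R2 -= 1/2·R3  ⇒  (0, 0, 1, 0)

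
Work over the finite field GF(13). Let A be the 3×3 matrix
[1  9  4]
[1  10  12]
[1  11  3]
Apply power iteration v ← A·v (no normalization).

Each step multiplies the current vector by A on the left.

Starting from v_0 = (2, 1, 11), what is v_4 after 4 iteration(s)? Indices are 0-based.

v_0 = (2, 1, 11).
v_1 = A·v_0 = (3, 1, 7).
v_2 = A·v_1 = (1, 6, 9).
v_3 = A·v_2 = (0, 0, 3).
v_4 = A·v_3 = (12, 10, 9).

v_4 = (12, 10, 9)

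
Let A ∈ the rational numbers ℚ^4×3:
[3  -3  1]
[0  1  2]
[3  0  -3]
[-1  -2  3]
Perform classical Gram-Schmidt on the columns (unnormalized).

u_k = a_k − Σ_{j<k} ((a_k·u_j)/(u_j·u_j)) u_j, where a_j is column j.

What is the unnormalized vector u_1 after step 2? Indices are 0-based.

Step 1: u_0 = a_0 = (3, 0, 3, -1).
Step 2: u_1 = a_1 − (-7/19)·u_0 = (-36/19, 1, 21/19, -45/19).

u_1 = (-36/19, 1, 21/19, -45/19)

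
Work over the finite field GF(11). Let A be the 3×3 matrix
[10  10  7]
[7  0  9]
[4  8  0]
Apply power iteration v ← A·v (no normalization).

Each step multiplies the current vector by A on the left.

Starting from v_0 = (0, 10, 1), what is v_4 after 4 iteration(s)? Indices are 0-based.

v_4 = (9, 3, 2)

v_0 = (0, 10, 1).
v_1 = A·v_0 = (8, 9, 3).
v_2 = A·v_1 = (4, 6, 5).
v_3 = A·v_2 = (3, 7, 9).
v_4 = A·v_3 = (9, 3, 2).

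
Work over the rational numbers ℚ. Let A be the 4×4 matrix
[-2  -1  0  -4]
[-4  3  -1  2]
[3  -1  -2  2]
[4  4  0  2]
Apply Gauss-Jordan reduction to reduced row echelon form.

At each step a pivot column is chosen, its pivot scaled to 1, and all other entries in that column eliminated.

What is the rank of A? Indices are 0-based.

rank = 4

[1] R0 /= -2  ⇒  (1, 1/2, 0, 2)
     R1 -= -4·R0  ⇒  (0, 5, -1, 10)
     R2 -= 3·R0  ⇒  (0, -5/2, -2, -4)
     R3 -= 4·R0  ⇒  (0, 2, 0, -6)
[2] R1 /= 5  ⇒  (0, 1, -1/5, 2)
     R0 -= 1/2·R1  ⇒  (1, 0, 1/10, 1)
     R2 -= -5/2·R1  ⇒  (0, 0, -5/2, 1)
     R3 -= 2·R1  ⇒  (0, 0, 2/5, -10)
[3] R2 /= -5/2  ⇒  (0, 0, 1, -2/5)
     R0 -= 1/10·R2  ⇒  (1, 0, 0, 26/25)
     R1 -= -1/5·R2  ⇒  (0, 1, 0, 48/25)
     R3 -= 2/5·R2  ⇒  (0, 0, 0, -246/25)
[4] R3 /= -246/25  ⇒  (0, 0, 0, 1)
     R0 -= 26/25·R3  ⇒  (1, 0, 0, 0)
     R1 -= 48/25·R3  ⇒  (0, 1, 0, 0)
     R2 -= -2/5·R3  ⇒  (0, 0, 1, 0)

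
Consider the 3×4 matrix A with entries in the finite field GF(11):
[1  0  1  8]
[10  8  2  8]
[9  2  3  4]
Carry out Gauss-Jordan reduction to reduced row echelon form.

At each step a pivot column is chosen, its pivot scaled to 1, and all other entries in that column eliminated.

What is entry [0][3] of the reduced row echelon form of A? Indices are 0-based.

M[0][3] = 1

step 1: normalize row 0 (÷1) = (1, 0, 1, 8)
  row 1: subtract 10×row0 = (0, 8, 3, 5)
  row 2: subtract 9×row0 = (0, 2, 5, 9)
step 2: normalize row 1 (÷8) = (0, 1, 10, 2)
  row 2: subtract 2×row1 = (0, 0, 7, 5)
step 3: normalize row 2 (÷7) = (0, 0, 1, 7)
  row 0: subtract 1×row2 = (1, 0, 0, 1)
  row 1: subtract 10×row2 = (0, 1, 0, 9)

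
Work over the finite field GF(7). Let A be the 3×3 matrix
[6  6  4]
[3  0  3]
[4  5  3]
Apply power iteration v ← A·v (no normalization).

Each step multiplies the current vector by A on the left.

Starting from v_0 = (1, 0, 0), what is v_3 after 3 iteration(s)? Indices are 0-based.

v_0 = (1, 0, 0).
v_1 = A·v_0 = (6, 3, 4).
v_2 = A·v_1 = (0, 2, 2).
v_3 = A·v_2 = (6, 6, 2).

v_3 = (6, 6, 2)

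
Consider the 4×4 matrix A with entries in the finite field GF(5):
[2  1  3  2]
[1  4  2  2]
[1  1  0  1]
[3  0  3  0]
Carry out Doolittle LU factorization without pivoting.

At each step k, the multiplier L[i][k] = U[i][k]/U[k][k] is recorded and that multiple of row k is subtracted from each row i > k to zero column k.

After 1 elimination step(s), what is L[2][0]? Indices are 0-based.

L[2][0] = 3

Step 1: pivot at (0,0) is 2.
  row1 ← row1 − (3)·row0  ⇒  L[1][0]=3, U row1=(0, 1, 3, 1)
  row2 ← row2 − (3)·row0  ⇒  L[2][0]=3, U row2=(0, 3, 1, 0)
  row3 ← row3 − (4)·row0  ⇒  L[3][0]=4, U row3=(0, 1, 1, 2)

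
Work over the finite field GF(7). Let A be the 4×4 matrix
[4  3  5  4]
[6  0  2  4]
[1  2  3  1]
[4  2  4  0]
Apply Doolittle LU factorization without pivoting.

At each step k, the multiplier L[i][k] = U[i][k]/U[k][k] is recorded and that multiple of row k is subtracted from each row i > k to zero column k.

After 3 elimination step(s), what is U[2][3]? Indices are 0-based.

U[2][3] = 1

Step 1: pivot at (0,0) is 4.
  row1 ← row1 − (5)·row0  ⇒  L[1][0]=5, U row1=(0, 6, 5, 5)
  row2 ← row2 − (2)·row0  ⇒  L[2][0]=2, U row2=(0, 3, 0, 0)
  row3 ← row3 − (1)·row0  ⇒  L[3][0]=1, U row3=(0, 6, 6, 3)
Step 2: pivot at (1,1) is 6.
  row2 ← row2 − (4)·row1  ⇒  L[2][1]=4, U row2=(0, 0, 1, 1)
  row3 ← row3 − (1)·row1  ⇒  L[3][1]=1, U row3=(0, 0, 1, 5)
Step 3: pivot at (2,2) is 1.
  row3 ← row3 − (1)·row2  ⇒  L[3][2]=1, U row3=(0, 0, 0, 4)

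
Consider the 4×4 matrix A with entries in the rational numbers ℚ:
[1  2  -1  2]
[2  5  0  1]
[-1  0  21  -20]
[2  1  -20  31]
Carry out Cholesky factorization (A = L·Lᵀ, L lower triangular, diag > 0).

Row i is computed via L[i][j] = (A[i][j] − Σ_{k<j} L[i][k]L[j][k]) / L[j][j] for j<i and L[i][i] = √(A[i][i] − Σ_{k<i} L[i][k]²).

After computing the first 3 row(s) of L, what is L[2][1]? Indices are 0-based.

L[2][1] = 2

Step 1: L[0][0] = √(1) = 1.
  L[1][0] = (2) / L[0][0] = 2.
Step 2: L[1][1] = √(1) = 1.
  L[2][0] = (-1) / L[0][0] = -1.
  L[2][1] = (2) / L[1][1] = 2.
Step 3: L[2][2] = √(16) = 4.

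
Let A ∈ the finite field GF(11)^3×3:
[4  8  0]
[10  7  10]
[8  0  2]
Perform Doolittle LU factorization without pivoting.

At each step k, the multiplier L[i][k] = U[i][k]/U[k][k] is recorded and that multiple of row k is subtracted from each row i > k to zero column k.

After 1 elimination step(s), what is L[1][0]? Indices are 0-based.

[col 0] pivot 4
  R1 -= 8*R0 → (0, 9, 10)  (L[1][0] := 8)
  R2 -= 2*R0 → (0, 6, 2)  (L[2][0] := 2)

L[1][0] = 8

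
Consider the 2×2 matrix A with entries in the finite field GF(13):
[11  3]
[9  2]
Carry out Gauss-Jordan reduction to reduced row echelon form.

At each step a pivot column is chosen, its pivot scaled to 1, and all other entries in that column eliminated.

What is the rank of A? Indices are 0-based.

pivot(0,0)=11: scale R0 → (1, 5)
  clear (1,0): R1 −= (9)R0 → (0, 9)
pivot(1,1)=9: scale R1 → (0, 1)
  clear (0,1): R0 −= (5)R1 → (1, 0)

rank = 2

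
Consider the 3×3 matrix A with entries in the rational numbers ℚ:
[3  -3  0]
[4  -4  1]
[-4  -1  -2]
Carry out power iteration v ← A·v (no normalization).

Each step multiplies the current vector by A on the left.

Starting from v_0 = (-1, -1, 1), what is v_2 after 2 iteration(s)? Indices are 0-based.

v_0 = (-1, -1, 1).
v_1 = A·v_0 = (0, 1, 3).
v_2 = A·v_1 = (-3, -1, -7).

v_2 = (-3, -1, -7)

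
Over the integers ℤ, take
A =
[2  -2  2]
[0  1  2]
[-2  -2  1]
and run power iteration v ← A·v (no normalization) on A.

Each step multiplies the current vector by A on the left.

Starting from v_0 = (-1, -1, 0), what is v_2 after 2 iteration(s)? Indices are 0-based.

v_2 = (10, 7, 6)

v_0 = (-1, -1, 0).
v_1 = A·v_0 = (0, -1, 4).
v_2 = A·v_1 = (10, 7, 6).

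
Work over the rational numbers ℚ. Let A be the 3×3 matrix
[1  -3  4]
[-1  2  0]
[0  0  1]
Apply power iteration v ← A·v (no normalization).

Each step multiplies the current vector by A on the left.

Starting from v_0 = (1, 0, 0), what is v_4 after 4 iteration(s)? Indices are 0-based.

v_0 = (1, 0, 0).
v_1 = A·v_0 = (1, -1, 0).
v_2 = A·v_1 = (4, -3, 0).
v_3 = A·v_2 = (13, -10, 0).
v_4 = A·v_3 = (43, -33, 0).

v_4 = (43, -33, 0)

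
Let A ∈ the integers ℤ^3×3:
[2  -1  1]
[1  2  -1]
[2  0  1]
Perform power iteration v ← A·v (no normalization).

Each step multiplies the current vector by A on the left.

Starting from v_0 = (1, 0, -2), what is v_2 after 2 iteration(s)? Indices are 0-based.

v_2 = (-3, 6, 0)

v_0 = (1, 0, -2).
v_1 = A·v_0 = (0, 3, 0).
v_2 = A·v_1 = (-3, 6, 0).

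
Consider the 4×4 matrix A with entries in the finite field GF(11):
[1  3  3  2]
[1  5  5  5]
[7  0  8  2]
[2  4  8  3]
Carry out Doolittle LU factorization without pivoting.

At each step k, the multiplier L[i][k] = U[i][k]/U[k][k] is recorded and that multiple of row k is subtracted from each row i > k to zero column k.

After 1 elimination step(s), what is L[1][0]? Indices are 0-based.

[col 0] pivot 1
  R1 -= 1*R0 → (0, 2, 2, 3)  (L[1][0] := 1)
  R2 -= 7*R0 → (0, 1, 9, 10)  (L[2][0] := 7)
  R3 -= 2*R0 → (0, 9, 2, 10)  (L[3][0] := 2)

L[1][0] = 1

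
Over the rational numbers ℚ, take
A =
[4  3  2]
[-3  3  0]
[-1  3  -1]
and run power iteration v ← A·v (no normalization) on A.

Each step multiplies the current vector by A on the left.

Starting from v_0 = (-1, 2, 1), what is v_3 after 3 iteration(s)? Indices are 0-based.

v_3 = (299, -120, -27)

v_0 = (-1, 2, 1).
v_1 = A·v_0 = (4, 9, 6).
v_2 = A·v_1 = (55, 15, 17).
v_3 = A·v_2 = (299, -120, -27).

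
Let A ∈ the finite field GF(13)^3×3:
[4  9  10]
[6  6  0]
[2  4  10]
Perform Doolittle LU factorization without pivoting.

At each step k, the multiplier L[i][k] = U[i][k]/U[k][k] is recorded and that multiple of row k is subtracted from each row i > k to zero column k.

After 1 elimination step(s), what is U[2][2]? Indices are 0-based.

U[2][2] = 5

[col 0] pivot 4
  R1 -= 8*R0 → (0, 12, 11)  (L[1][0] := 8)
  R2 -= 7*R0 → (0, 6, 5)  (L[2][0] := 7)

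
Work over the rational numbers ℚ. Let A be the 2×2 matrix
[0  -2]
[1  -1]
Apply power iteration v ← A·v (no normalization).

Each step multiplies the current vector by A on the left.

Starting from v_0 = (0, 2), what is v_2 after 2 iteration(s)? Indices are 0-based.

v_0 = (0, 2).
v_1 = A·v_0 = (-4, -2).
v_2 = A·v_1 = (4, -2).

v_2 = (4, -2)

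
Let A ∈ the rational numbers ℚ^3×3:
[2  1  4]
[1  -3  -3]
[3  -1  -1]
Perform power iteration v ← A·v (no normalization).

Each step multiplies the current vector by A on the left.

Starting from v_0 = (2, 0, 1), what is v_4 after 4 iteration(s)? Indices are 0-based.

v_4 = (635, -82, 362)

v_0 = (2, 0, 1).
v_1 = A·v_0 = (8, -1, 5).
v_2 = A·v_1 = (35, -4, 20).
v_3 = A·v_2 = (146, -13, 89).
v_4 = A·v_3 = (635, -82, 362).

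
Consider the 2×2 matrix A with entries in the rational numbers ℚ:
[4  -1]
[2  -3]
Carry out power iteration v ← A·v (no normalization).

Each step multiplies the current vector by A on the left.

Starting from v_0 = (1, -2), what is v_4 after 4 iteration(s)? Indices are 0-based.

v_0 = (1, -2).
v_1 = A·v_0 = (6, 8).
v_2 = A·v_1 = (16, -12).
v_3 = A·v_2 = (76, 68).
v_4 = A·v_3 = (236, -52).

v_4 = (236, -52)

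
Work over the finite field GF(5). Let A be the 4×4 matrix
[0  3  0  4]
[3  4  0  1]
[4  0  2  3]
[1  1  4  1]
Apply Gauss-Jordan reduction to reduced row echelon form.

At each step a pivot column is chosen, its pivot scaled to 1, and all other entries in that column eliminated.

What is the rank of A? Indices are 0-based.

step 1: exchange rows 0,1
step 1: normalize row 0 (÷3) = (1, 3, 0, 2)
  row 2: subtract 4×row0 = (0, 3, 2, 0)
  row 3: subtract 1×row0 = (0, 3, 4, 4)
step 2: normalize row 1 (÷3) = (0, 1, 0, 3)
  row 0: subtract 3×row1 = (1, 0, 0, 3)
  row 2: subtract 3×row1 = (0, 0, 2, 1)
  row 3: subtract 3×row1 = (0, 0, 4, 0)
step 3: normalize row 2 (÷2) = (0, 0, 1, 3)
  row 3: subtract 4×row2 = (0, 0, 0, 3)
step 4: normalize row 3 (÷3) = (0, 0, 0, 1)
  row 0: subtract 3×row3 = (1, 0, 0, 0)
  row 1: subtract 3×row3 = (0, 1, 0, 0)
  row 2: subtract 3×row3 = (0, 0, 1, 0)

rank = 4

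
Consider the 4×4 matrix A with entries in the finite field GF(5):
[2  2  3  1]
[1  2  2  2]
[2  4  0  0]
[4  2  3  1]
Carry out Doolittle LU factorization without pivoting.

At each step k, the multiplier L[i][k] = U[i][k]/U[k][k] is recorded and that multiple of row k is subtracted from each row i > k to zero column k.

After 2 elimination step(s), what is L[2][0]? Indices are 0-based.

[col 0] pivot 2
  R1 -= 3*R0 → (0, 1, 3, 4)  (L[1][0] := 3)
  R2 -= 1*R0 → (0, 2, 2, 4)  (L[2][0] := 1)
  R3 -= 2*R0 → (0, 3, 2, 4)  (L[3][0] := 2)
[col 1] pivot 1
  R2 -= 2*R1 → (0, 0, 1, 1)  (L[2][1] := 2)
  R3 -= 3*R1 → (0, 0, 3, 2)  (L[3][1] := 3)

L[2][0] = 1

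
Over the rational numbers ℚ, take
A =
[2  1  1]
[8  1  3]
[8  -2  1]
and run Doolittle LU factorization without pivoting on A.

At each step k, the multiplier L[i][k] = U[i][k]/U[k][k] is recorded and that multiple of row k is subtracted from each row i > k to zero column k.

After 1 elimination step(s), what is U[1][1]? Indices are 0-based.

U[1][1] = -3

k=0: U[0][0]=2
  eliminate (1,0): mult=4, new row 1: (0, -3, -1); set L[1][0]=4
  eliminate (2,0): mult=4, new row 2: (0, -6, -3); set L[2][0]=4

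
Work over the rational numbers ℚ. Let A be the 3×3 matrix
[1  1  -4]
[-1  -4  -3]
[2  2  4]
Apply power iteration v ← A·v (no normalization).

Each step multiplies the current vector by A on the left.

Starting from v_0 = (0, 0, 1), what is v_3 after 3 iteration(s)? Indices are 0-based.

v_0 = (0, 0, 1).
v_1 = A·v_0 = (-4, -3, 4).
v_2 = A·v_1 = (-23, 4, 2).
v_3 = A·v_2 = (-27, 1, -30).

v_3 = (-27, 1, -30)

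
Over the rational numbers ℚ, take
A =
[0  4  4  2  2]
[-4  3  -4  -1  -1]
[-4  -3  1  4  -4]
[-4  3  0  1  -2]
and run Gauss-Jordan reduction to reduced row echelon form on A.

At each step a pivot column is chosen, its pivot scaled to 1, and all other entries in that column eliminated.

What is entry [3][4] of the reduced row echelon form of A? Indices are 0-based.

M[3][4] = 11/10

[1] R0 <-> R1
[1] R0 /= -4  ⇒  (1, -3/4, 1, 1/4, 1/4)
     R2 -= -4·R0  ⇒  (0, -6, 5, 5, -3)
     R3 -= -4·R0  ⇒  (0, 0, 4, 2, -1)
[2] R1 /= 4  ⇒  (0, 1, 1, 1/2, 1/2)
     R0 -= -3/4·R1  ⇒  (1, 0, 7/4, 5/8, 5/8)
     R2 -= -6·R1  ⇒  (0, 0, 11, 8, 0)
[3] R2 /= 11  ⇒  (0, 0, 1, 8/11, 0)
     R0 -= 7/4·R2  ⇒  (1, 0, 0, -57/88, 5/8)
     R1 -= 1·R2  ⇒  (0, 1, 0, -5/22, 1/2)
     R3 -= 4·R2  ⇒  (0, 0, 0, -10/11, -1)
[4] R3 /= -10/11  ⇒  (0, 0, 0, 1, 11/10)
     R0 -= -57/88·R3  ⇒  (1, 0, 0, 0, 107/80)
     R1 -= -5/22·R3  ⇒  (0, 1, 0, 0, 3/4)
     R2 -= 8/11·R3  ⇒  (0, 0, 1, 0, -4/5)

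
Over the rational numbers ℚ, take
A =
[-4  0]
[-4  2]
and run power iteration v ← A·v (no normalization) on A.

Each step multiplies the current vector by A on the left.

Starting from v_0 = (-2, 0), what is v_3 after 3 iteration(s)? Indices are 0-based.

v_3 = (128, 96)

v_0 = (-2, 0).
v_1 = A·v_0 = (8, 8).
v_2 = A·v_1 = (-32, -16).
v_3 = A·v_2 = (128, 96).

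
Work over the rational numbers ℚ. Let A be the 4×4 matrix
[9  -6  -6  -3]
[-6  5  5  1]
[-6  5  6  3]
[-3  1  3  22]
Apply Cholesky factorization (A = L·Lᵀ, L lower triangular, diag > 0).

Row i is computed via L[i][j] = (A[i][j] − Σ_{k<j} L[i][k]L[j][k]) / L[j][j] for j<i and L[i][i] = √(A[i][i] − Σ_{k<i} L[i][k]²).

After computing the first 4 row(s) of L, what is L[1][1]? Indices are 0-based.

L[1][1] = 1

Step 1: L[0][0] = √(9) = 3.
  L[1][0] = (-6) / L[0][0] = -2.
Step 2: L[1][1] = √(1) = 1.
  L[2][0] = (-6) / L[0][0] = -2.
  L[2][1] = (1) / L[1][1] = 1.
Step 3: L[2][2] = √(1) = 1.
  L[3][0] = (-3) / L[0][0] = -1.
  L[3][1] = (-1) / L[1][1] = -1.
  L[3][2] = (2) / L[2][2] = 2.
Step 4: L[3][3] = √(16) = 4.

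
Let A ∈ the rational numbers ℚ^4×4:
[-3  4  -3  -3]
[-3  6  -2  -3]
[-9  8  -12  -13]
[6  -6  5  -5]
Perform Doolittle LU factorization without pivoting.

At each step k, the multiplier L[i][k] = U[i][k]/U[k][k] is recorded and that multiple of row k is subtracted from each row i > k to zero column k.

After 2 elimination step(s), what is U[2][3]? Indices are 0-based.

U[2][3] = -4

k=0: U[0][0]=-3
  eliminate (1,0): mult=1, new row 1: (0, 2, 1, 0); set L[1][0]=1
  eliminate (2,0): mult=3, new row 2: (0, -4, -3, -4); set L[2][0]=3
  eliminate (3,0): mult=-2, new row 3: (0, 2, -1, -11); set L[3][0]=-2
k=1: U[1][1]=2
  eliminate (2,1): mult=-2, new row 2: (0, 0, -1, -4); set L[2][1]=-2
  eliminate (3,1): mult=1, new row 3: (0, 0, -2, -11); set L[3][1]=1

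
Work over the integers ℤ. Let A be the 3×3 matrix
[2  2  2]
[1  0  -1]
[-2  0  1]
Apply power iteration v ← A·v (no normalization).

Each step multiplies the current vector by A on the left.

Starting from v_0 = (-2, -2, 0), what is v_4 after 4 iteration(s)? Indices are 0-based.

v_4 = (8, -52, 60)

v_0 = (-2, -2, 0).
v_1 = A·v_0 = (-8, -2, 4).
v_2 = A·v_1 = (-12, -12, 20).
v_3 = A·v_2 = (-8, -32, 44).
v_4 = A·v_3 = (8, -52, 60).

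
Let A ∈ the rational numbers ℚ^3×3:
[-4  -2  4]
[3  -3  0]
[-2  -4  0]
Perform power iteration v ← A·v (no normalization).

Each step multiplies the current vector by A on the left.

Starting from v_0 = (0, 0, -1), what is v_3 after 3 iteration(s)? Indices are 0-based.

v_3 = (-8, 84, 16)

v_0 = (0, 0, -1).
v_1 = A·v_0 = (-4, 0, 0).
v_2 = A·v_1 = (16, -12, 8).
v_3 = A·v_2 = (-8, 84, 16).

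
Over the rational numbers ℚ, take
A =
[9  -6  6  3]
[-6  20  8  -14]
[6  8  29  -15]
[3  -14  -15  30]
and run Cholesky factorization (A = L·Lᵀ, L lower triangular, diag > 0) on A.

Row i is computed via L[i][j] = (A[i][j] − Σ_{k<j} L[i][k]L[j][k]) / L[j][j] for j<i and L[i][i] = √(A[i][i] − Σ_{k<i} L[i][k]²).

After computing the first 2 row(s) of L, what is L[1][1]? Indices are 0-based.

L[1][1] = 4

Step 1: L[0][0] = √(9) = 3.
  L[1][0] = (-6) / L[0][0] = -2.
Step 2: L[1][1] = √(16) = 4.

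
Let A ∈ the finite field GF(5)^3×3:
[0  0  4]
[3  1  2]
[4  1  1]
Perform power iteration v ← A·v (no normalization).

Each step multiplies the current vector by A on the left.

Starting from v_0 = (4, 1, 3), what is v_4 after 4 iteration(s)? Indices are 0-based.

v_0 = (4, 1, 3).
v_1 = A·v_0 = (2, 4, 0).
v_2 = A·v_1 = (0, 0, 2).
v_3 = A·v_2 = (3, 4, 2).
v_4 = A·v_3 = (3, 2, 3).

v_4 = (3, 2, 3)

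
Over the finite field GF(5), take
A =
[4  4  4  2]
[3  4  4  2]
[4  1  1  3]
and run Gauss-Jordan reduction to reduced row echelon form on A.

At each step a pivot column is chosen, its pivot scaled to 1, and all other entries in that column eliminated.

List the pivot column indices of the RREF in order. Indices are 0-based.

pivot(0,0)=4: scale R0 → (1, 1, 1, 3)
  clear (1,0): R1 −= (3)R0 → (0, 1, 1, 3)
  clear (2,0): R2 −= (4)R0 → (0, 2, 2, 1)
pivot(1,1)=1: scale R1 → (0, 1, 1, 3)
  clear (0,1): R0 −= (1)R1 → (1, 0, 0, 0)
  clear (2,1): R2 −= (2)R1 → (0, 0, 0, 0)
col 2: no nonzero at/below row 2; advance.
col 3: no nonzero at/below row 2; advance.

pivot columns: 0, 1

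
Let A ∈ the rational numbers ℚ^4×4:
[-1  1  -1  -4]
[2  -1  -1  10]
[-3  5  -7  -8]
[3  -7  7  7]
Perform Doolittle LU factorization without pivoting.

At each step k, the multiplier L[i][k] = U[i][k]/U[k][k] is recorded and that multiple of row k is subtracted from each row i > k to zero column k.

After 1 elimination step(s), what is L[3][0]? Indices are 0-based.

[col 0] pivot -1
  R1 -= -2*R0 → (0, 1, -3, 2)  (L[1][0] := -2)
  R2 -= 3*R0 → (0, 2, -4, 4)  (L[2][0] := 3)
  R3 -= -3*R0 → (0, -4, 4, -5)  (L[3][0] := -3)

L[3][0] = -3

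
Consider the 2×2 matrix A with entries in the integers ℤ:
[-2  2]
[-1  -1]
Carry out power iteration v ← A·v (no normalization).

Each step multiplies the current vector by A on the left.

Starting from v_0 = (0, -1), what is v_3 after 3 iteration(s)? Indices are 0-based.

v_3 = (-10, -7)

v_0 = (0, -1).
v_1 = A·v_0 = (-2, 1).
v_2 = A·v_1 = (6, 1).
v_3 = A·v_2 = (-10, -7).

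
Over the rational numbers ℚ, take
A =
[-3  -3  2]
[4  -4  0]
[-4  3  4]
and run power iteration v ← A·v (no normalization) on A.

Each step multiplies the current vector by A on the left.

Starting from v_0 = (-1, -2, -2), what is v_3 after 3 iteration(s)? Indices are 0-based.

v_0 = (-1, -2, -2).
v_1 = A·v_0 = (5, 4, -10).
v_2 = A·v_1 = (-47, 4, -48).
v_3 = A·v_2 = (33, -204, 8).

v_3 = (33, -204, 8)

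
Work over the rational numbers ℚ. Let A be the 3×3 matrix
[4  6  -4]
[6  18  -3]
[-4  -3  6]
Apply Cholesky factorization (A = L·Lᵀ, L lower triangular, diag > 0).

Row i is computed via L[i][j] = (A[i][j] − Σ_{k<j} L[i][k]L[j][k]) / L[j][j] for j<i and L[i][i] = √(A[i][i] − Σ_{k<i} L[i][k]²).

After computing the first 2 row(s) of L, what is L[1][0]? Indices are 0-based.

Step 1: L[0][0] = √(4) = 2.
  L[1][0] = (6) / L[0][0] = 3.
Step 2: L[1][1] = √(9) = 3.

L[1][0] = 3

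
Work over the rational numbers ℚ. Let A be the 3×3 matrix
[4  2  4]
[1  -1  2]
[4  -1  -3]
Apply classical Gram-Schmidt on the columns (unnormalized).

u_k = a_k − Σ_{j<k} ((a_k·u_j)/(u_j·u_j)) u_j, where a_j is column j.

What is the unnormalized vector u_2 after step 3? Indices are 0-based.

Step 1: u_0 = a_0 = (4, 1, 4).
Step 2: u_1 = a_1 − (1/11)·u_0 = (18/11, -12/11, -15/11).
Step 3: u_2 = a_2 − (2/11)·u_0 − (31/21)·u_1 = (6/7, 24/7, -12/7).

u_2 = (6/7, 24/7, -12/7)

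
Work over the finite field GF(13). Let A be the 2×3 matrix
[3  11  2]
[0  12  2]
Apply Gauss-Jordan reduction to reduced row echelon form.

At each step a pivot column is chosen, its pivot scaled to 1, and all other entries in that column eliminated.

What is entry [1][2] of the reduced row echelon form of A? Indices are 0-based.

M[1][2] = 11

pivot(0,0)=3: scale R0 → (1, 8, 5)
pivot(1,1)=12: scale R1 → (0, 1, 11)
  clear (0,1): R0 −= (8)R1 → (1, 0, 8)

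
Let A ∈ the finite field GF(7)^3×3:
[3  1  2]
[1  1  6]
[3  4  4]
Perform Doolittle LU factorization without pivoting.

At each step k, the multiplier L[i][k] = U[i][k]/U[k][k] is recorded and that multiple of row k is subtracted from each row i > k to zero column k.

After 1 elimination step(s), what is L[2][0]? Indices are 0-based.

L[2][0] = 1

k=0: U[0][0]=3
  eliminate (1,0): mult=5, new row 1: (0, 3, 3); set L[1][0]=5
  eliminate (2,0): mult=1, new row 2: (0, 3, 2); set L[2][0]=1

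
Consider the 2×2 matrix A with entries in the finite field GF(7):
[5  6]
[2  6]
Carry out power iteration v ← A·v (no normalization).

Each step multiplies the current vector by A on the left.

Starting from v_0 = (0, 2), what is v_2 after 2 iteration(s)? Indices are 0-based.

v_0 = (0, 2).
v_1 = A·v_0 = (5, 5).
v_2 = A·v_1 = (6, 5).

v_2 = (6, 5)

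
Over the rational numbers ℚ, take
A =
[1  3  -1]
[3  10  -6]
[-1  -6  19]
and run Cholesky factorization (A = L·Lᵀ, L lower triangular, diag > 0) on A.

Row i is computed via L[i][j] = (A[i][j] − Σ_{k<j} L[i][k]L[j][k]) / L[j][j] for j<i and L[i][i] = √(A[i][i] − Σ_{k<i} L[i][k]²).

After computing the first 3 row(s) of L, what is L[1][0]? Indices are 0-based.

Step 1: L[0][0] = √(1) = 1.
  L[1][0] = (3) / L[0][0] = 3.
Step 2: L[1][1] = √(1) = 1.
  L[2][0] = (-1) / L[0][0] = -1.
  L[2][1] = (-3) / L[1][1] = -3.
Step 3: L[2][2] = √(9) = 3.

L[1][0] = 3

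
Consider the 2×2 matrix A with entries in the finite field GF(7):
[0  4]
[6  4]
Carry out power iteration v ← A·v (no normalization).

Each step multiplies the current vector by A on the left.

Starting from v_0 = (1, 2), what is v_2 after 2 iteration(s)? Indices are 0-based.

v_0 = (1, 2).
v_1 = A·v_0 = (1, 0).
v_2 = A·v_1 = (0, 6).

v_2 = (0, 6)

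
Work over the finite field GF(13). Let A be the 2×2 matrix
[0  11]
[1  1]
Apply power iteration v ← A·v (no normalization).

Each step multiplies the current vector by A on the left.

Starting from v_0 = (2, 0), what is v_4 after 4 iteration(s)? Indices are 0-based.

v_4 = (4, 7)

v_0 = (2, 0).
v_1 = A·v_0 = (0, 2).
v_2 = A·v_1 = (9, 2).
v_3 = A·v_2 = (9, 11).
v_4 = A·v_3 = (4, 7).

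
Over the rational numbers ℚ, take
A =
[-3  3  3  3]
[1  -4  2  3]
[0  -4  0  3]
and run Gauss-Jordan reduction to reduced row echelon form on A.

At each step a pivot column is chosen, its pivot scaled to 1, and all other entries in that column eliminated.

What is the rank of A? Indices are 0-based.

rank = 3

pivot(0,0)=-3: scale R0 → (1, -1, -1, -1)
  clear (1,0): R1 −= (1)R0 → (0, -3, 3, 4)
pivot(1,1)=-3: scale R1 → (0, 1, -1, -4/3)
  clear (0,1): R0 −= (-1)R1 → (1, 0, -2, -7/3)
  clear (2,1): R2 −= (-4)R1 → (0, 0, -4, -7/3)
pivot(2,2)=-4: scale R2 → (0, 0, 1, 7/12)
  clear (0,2): R0 −= (-2)R2 → (1, 0, 0, -7/6)
  clear (1,2): R1 −= (-1)R2 → (0, 1, 0, -3/4)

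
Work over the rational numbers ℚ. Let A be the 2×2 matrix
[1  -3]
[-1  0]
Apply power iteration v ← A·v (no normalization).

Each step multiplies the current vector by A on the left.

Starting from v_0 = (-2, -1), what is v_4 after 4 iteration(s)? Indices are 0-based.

v_0 = (-2, -1).
v_1 = A·v_0 = (1, 2).
v_2 = A·v_1 = (-5, -1).
v_3 = A·v_2 = (-2, 5).
v_4 = A·v_3 = (-17, 2).

v_4 = (-17, 2)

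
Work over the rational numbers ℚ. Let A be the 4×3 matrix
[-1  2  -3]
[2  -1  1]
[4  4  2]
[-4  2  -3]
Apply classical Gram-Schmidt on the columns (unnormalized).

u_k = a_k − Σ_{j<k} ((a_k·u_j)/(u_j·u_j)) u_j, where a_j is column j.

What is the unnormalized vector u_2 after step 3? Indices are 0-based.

Step 1: u_0 = a_0 = (-1, 2, 4, -4).
Step 2: u_1 = a_1 − (4/37)·u_0 = (78/37, -45/37, 132/37, 90/37).
Step 3: u_2 = a_2 − (25/37)·u_0 − (-95/303)·u_1 = (-168/101, -74/101, 42/101, 47/101).

u_2 = (-168/101, -74/101, 42/101, 47/101)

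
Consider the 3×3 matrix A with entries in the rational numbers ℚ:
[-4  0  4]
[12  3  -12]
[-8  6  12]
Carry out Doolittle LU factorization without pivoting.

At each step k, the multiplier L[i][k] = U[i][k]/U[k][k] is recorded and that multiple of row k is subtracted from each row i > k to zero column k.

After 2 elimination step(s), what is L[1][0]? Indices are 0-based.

L[1][0] = -3

k=0: U[0][0]=-4
  eliminate (1,0): mult=-3, new row 1: (0, 3, 0); set L[1][0]=-3
  eliminate (2,0): mult=2, new row 2: (0, 6, 4); set L[2][0]=2
k=1: U[1][1]=3
  eliminate (2,1): mult=2, new row 2: (0, 0, 4); set L[2][1]=2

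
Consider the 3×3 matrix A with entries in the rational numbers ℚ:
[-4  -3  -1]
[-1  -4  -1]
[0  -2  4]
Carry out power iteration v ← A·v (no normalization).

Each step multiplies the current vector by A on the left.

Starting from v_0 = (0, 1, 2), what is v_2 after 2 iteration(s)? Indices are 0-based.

v_2 = (32, 23, 36)

v_0 = (0, 1, 2).
v_1 = A·v_0 = (-5, -6, 6).
v_2 = A·v_1 = (32, 23, 36).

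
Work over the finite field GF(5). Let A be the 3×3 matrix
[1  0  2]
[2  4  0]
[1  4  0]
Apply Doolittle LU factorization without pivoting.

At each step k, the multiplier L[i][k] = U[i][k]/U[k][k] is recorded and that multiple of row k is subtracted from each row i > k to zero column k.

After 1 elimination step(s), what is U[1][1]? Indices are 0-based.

k=0: U[0][0]=1
  eliminate (1,0): mult=2, new row 1: (0, 4, 1); set L[1][0]=2
  eliminate (2,0): mult=1, new row 2: (0, 4, 3); set L[2][0]=1

U[1][1] = 4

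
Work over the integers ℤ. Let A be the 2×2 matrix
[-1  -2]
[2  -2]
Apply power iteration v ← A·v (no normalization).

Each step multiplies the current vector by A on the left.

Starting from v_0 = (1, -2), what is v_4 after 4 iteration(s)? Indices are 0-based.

v_0 = (1, -2).
v_1 = A·v_0 = (3, 6).
v_2 = A·v_1 = (-15, -6).
v_3 = A·v_2 = (27, -18).
v_4 = A·v_3 = (9, 90).

v_4 = (9, 90)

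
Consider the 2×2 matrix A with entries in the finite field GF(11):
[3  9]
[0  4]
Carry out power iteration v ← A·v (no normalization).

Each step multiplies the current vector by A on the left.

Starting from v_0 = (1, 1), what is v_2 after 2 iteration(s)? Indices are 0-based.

v_0 = (1, 1).
v_1 = A·v_0 = (1, 4).
v_2 = A·v_1 = (6, 5).

v_2 = (6, 5)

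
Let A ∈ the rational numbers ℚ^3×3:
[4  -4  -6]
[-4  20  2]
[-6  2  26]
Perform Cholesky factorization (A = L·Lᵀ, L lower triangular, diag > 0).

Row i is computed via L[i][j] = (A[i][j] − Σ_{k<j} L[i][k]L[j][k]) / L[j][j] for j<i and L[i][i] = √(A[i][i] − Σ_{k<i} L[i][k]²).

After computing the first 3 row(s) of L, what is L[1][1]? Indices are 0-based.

Step 1: L[0][0] = √(4) = 2.
  L[1][0] = (-4) / L[0][0] = -2.
Step 2: L[1][1] = √(16) = 4.
  L[2][0] = (-6) / L[0][0] = -3.
  L[2][1] = (-4) / L[1][1] = -1.
Step 3: L[2][2] = √(16) = 4.

L[1][1] = 4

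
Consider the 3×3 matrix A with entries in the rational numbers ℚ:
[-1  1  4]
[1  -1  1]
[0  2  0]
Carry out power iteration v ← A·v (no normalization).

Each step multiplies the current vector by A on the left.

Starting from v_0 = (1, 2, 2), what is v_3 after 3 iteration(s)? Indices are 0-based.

v_0 = (1, 2, 2).
v_1 = A·v_0 = (9, 1, 4).
v_2 = A·v_1 = (8, 12, 2).
v_3 = A·v_2 = (12, -2, 24).

v_3 = (12, -2, 24)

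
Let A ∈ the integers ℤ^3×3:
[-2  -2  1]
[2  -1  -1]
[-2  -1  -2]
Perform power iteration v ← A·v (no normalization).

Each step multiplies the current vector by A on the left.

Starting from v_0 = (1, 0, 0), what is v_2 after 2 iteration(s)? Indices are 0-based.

v_2 = (-2, -4, 6)

v_0 = (1, 0, 0).
v_1 = A·v_0 = (-2, 2, -2).
v_2 = A·v_1 = (-2, -4, 6).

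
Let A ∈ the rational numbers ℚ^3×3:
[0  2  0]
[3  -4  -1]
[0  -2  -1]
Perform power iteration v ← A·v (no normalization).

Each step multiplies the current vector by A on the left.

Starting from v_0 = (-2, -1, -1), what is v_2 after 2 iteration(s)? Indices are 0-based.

v_0 = (-2, -1, -1).
v_1 = A·v_0 = (-2, -1, 3).
v_2 = A·v_1 = (-2, -5, -1).

v_2 = (-2, -5, -1)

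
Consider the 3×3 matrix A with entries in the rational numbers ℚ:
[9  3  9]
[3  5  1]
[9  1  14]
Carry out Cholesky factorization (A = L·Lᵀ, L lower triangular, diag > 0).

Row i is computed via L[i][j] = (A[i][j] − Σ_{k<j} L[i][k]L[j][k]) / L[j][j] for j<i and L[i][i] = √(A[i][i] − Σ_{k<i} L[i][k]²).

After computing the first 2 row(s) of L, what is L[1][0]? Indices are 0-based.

L[1][0] = 1

Step 1: L[0][0] = √(9) = 3.
  L[1][0] = (3) / L[0][0] = 1.
Step 2: L[1][1] = √(4) = 2.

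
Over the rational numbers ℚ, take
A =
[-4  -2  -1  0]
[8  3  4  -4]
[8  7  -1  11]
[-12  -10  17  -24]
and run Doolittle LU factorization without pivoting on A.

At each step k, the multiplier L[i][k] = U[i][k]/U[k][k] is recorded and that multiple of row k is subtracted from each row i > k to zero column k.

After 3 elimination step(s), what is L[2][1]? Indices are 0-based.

Step 1: pivot at (0,0) is -4.
  row1 ← row1 − (-2)·row0  ⇒  L[1][0]=-2, U row1=(0, -1, 2, -4)
  row2 ← row2 − (-2)·row0  ⇒  L[2][0]=-2, U row2=(0, 3, -3, 11)
  row3 ← row3 − (3)·row0  ⇒  L[3][0]=3, U row3=(0, -4, 20, -24)
Step 2: pivot at (1,1) is -1.
  row2 ← row2 − (-3)·row1  ⇒  L[2][1]=-3, U row2=(0, 0, 3, -1)
  row3 ← row3 − (4)·row1  ⇒  L[3][1]=4, U row3=(0, 0, 12, -8)
Step 3: pivot at (2,2) is 3.
  row3 ← row3 − (4)·row2  ⇒  L[3][2]=4, U row3=(0, 0, 0, -4)

L[2][1] = -3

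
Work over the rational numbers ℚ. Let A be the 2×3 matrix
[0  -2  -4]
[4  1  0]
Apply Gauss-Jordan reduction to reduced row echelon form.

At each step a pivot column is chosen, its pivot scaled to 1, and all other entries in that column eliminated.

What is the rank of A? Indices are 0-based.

[1] R0 <-> R1
[1] R0 /= 4  ⇒  (1, 1/4, 0)
[2] R1 /= -2  ⇒  (0, 1, 2)
     R0 -= 1/4·R1  ⇒  (1, 0, -1/2)

rank = 2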